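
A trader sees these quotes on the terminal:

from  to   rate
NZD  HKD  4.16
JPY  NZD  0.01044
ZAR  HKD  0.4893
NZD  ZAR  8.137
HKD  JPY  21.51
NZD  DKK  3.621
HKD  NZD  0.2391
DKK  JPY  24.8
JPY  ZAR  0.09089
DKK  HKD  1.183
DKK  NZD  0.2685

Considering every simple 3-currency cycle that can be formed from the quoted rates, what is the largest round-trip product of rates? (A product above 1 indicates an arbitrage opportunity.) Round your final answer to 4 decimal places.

1.0242

HKD→NZD→DKK→HKD: 0.2391 × 3.621 × 1.183 = 1.02422
HKD→JPY→ZAR→HKD: 21.51 × 0.09089 × 0.4893 = 0.95660
HKD→NZD→ZAR→HKD: 0.2391 × 8.137 × 0.4893 = 0.95196
NZD→DKK→JPY→NZD: 3.621 × 24.8 × 0.01044 = 0.93752
HKD→JPY→NZD→HKD: 21.51 × 0.01044 × 4.16 = 0.93419
Maximum is HKD→NZD→DKK→HKD at 1.0242; arbitrage exists.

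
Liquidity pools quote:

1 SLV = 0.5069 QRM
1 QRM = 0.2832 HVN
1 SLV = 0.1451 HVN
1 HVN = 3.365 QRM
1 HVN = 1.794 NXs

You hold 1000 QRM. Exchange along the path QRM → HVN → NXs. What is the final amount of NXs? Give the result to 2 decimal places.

508.06

1000 QRM × 0.2832 = 283.2 HVN
283.2 HVN × 1.794 = 508.0608 NXs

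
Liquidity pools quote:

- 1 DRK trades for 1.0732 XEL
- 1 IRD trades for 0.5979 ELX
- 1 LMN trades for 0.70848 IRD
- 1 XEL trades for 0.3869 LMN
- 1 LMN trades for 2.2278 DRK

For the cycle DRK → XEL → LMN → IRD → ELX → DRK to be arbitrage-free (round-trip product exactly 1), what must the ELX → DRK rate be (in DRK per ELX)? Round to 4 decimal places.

Known legs of the cycle: 1.0732 × 0.3869 × 0.70848 × 0.5979 = 0.17588772921044736
For no arbitrage the full-cycle product must be 1, so the missing rate is 1 / 0.17588772921044736 ≈ 5.685445.

5.6854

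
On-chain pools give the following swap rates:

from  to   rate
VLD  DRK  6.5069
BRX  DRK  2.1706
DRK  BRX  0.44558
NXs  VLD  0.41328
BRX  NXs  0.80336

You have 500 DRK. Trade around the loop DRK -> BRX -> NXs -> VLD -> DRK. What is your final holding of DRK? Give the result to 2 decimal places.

500 DRK × 0.44558 = 222.79 BRX
222.79 BRX × 0.80336 = 178.9805744 NXs
178.9805744 NXs × 0.41328 = 73.969091788032 VLD
73.969091788032 VLD × 6.5069 = 481.3094833555454208 DRK

481.31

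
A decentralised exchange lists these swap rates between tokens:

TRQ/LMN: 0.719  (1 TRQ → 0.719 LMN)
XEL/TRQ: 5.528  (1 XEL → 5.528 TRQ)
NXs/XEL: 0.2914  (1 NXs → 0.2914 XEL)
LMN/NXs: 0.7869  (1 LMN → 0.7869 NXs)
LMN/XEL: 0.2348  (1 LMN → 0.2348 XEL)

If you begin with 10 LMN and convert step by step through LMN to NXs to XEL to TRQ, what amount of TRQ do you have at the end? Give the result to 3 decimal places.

10 LMN × 0.7869 = 7.869 NXs
7.869 NXs × 0.2914 = 2.2930266 XEL
2.2930266 XEL × 5.528 = 12.6758510448 TRQ

12.676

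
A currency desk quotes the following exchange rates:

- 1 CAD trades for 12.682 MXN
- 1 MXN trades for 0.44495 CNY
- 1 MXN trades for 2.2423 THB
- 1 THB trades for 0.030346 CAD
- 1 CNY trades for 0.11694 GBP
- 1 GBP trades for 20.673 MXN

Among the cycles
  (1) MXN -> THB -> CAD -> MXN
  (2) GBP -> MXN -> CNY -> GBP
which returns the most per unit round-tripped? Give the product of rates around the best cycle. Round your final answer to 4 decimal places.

(1) 2.2423 × 0.030346 × 12.682 = 0.86294
(2) 20.673 × 0.44495 × 0.11694 = 1.07567
Highest is cycle (2) at 1.0757 (>1, arbitrage).

1.0757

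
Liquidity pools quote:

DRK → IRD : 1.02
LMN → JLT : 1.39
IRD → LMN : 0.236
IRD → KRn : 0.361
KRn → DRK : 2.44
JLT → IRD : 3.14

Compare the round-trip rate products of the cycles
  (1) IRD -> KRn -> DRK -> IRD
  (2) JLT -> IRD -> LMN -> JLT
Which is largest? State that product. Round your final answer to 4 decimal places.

(1) 0.361 × 2.44 × 1.02 = 0.89846
(2) 3.14 × 0.236 × 1.39 = 1.03005
Highest is cycle (2) at 1.0300 (>1, arbitrage).

1.0300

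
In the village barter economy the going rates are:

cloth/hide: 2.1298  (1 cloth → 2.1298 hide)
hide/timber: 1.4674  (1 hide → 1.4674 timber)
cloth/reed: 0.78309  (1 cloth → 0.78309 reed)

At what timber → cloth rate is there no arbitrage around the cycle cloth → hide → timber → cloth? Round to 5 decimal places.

Known legs of the cycle: 2.1298 × 1.4674 = 3.12526852
For no arbitrage the full-cycle product must be 1, so the missing rate is 1 / 3.12526852 ≈ 0.3199725.

0.31997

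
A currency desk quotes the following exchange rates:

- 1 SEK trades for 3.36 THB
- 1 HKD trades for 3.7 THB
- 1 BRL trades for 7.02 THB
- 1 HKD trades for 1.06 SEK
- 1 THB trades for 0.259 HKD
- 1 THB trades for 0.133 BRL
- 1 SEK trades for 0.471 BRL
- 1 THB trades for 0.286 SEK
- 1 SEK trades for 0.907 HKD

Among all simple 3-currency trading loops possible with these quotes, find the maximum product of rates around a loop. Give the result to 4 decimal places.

SEK→HKD→THB→SEK: 0.907 × 3.7 × 0.286 = 0.95979
SEK→BRL→THB→SEK: 0.471 × 7.02 × 0.286 = 0.94564
SEK→THB→HKD→SEK: 3.36 × 0.259 × 1.06 = 0.92245
Maximum is SEK→HKD→THB→SEK at 0.9598; no arbitrage — every cycle loses value.

0.9598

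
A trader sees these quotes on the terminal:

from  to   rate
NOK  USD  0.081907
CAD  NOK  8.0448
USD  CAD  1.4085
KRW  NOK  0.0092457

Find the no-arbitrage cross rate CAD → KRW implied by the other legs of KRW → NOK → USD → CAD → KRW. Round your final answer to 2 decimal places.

Known legs of the cycle: 0.0092457 × 0.081907 × 1.4085 = 0.00106663951403415
For no arbitrage the full-cycle product must be 1, so the missing rate is 1 / 0.00106663951403415 ≈ 937.5239.

937.52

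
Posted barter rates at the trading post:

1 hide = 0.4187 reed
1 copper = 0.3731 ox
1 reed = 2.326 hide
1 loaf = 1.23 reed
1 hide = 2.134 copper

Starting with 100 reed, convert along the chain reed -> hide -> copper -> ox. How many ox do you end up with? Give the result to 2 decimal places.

185.20

100 reed × 2.326 = 232.6 hide
232.6 hide × 2.134 = 496.3684 copper
496.3684 copper × 0.3731 = 185.19505004 ox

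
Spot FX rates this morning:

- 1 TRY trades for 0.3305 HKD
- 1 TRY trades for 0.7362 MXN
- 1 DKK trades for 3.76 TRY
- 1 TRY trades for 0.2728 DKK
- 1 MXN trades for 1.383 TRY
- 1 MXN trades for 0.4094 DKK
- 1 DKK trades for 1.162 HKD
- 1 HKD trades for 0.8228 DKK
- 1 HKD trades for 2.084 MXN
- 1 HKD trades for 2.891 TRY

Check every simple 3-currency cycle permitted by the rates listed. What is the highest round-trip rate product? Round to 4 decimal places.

1.1333

TRY→MXN→DKK→TRY: 0.7362 × 0.4094 × 3.76 = 1.13327
TRY→HKD→DKK→TRY: 0.3305 × 0.8228 × 3.76 = 1.02248
MXN→DKK→HKD→MXN: 0.4094 × 1.162 × 2.084 = 0.99141
TRY→HKD→MXN→TRY: 0.3305 × 2.084 × 1.383 = 0.95256
TRY→DKK→HKD→TRY: 0.2728 × 1.162 × 2.891 = 0.91643
Maximum is TRY→MXN→DKK→TRY at 1.1333; arbitrage exists.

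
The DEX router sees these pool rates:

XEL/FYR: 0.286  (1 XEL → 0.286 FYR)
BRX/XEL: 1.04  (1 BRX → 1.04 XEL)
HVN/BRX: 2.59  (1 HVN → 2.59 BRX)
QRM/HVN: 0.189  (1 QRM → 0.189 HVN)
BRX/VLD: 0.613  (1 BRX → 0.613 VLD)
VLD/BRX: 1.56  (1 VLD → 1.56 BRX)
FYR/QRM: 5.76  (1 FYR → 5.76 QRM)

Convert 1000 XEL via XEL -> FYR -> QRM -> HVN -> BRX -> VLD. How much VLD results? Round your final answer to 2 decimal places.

494.32

1000 XEL × 0.286 = 286 FYR
286 FYR × 5.76 = 1647.36 QRM
1647.36 QRM × 0.189 = 311.35104 HVN
311.35104 HVN × 2.59 = 806.3991936 BRX
806.3991936 BRX × 0.613 = 494.3227056768 VLD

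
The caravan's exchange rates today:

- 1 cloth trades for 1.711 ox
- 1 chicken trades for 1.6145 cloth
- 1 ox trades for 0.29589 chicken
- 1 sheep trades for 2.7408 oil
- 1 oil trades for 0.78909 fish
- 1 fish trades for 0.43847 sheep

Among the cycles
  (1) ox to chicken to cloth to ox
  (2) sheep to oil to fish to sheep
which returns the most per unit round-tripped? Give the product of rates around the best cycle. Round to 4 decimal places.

0.9483

(1) 0.29589 × 1.6145 × 1.711 = 0.81737
(2) 2.7408 × 0.78909 × 0.43847 = 0.94830
Highest is cycle (2) at 0.9483 (≤1, no arbitrage).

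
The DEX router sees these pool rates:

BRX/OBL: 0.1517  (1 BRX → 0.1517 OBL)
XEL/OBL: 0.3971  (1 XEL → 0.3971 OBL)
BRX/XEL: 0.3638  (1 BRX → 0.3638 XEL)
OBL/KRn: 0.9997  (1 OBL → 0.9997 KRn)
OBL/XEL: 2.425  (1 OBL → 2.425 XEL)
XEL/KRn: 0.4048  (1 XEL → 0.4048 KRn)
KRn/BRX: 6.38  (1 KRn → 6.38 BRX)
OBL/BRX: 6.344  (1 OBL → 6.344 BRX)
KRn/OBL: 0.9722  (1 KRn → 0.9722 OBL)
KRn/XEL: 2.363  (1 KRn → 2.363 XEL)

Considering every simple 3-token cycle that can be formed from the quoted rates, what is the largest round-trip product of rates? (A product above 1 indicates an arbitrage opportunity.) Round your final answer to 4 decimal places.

0.9676

KRn→BRX→OBL→KRn: 6.38 × 0.1517 × 0.9997 = 0.96756
KRn→OBL→XEL→KRn: 0.9722 × 2.425 × 0.4048 = 0.95435
KRn→BRX→XEL→KRn: 6.38 × 0.3638 × 0.4048 = 0.93956
KRn→XEL→OBL→KRn: 2.363 × 0.3971 × 0.9997 = 0.93807
XEL→OBL→BRX→XEL: 0.3971 × 6.344 × 0.3638 = 0.91649
Maximum is KRn→BRX→OBL→KRn at 0.9676; no arbitrage — every cycle loses value.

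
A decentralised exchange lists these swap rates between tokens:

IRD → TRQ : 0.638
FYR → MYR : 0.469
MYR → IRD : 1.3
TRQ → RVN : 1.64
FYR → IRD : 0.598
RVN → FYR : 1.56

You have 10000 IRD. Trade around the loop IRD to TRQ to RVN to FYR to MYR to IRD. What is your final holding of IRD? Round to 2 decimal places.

10000 IRD × 0.638 = 6380 TRQ
6380 TRQ × 1.64 = 10463.2 RVN
10463.2 RVN × 1.56 = 16322.592 FYR
16322.592 FYR × 0.469 = 7655.295648 MYR
7655.295648 MYR × 1.3 = 9951.8843424 IRD

9951.88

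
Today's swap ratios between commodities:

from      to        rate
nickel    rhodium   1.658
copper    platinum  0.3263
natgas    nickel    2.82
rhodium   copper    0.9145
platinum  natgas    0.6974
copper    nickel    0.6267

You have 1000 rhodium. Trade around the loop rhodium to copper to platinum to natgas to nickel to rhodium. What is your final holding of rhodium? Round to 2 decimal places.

1000 rhodium × 0.9145 = 914.5 copper
914.5 copper × 0.3263 = 298.40135 platinum
298.40135 platinum × 0.6974 = 208.10510149 natgas
208.10510149 natgas × 2.82 = 586.8563862018 nickel
586.8563862018 nickel × 1.658 = 973.0078883225844 rhodium

973.01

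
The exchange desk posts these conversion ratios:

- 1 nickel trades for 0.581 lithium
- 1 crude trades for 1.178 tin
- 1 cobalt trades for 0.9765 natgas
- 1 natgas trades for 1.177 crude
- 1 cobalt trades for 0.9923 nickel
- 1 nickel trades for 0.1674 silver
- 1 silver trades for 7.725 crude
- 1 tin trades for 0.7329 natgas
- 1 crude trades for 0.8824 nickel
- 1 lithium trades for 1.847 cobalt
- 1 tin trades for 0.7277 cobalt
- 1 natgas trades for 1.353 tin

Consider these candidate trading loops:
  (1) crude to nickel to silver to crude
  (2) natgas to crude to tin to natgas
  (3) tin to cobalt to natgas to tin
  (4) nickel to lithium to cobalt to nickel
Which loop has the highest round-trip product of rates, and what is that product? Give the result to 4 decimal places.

1.1411

(1) 0.8824 × 0.1674 × 7.725 = 1.14109
(2) 1.177 × 1.178 × 0.7329 = 1.01617
(3) 0.7277 × 0.9765 × 1.353 = 0.96144
(4) 0.581 × 1.847 × 0.9923 = 1.06484
Highest is cycle (1) at 1.1411 (>1, arbitrage).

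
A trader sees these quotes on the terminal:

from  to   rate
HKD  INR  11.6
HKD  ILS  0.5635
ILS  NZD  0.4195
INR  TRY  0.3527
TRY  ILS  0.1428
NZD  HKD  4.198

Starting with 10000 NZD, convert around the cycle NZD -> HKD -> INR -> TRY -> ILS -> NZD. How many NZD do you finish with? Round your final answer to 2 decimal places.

10000 NZD × 4.198 = 41980 HKD
41980 HKD × 11.6 = 486968 INR
486968 INR × 0.3527 = 171753.6136 TRY
171753.6136 TRY × 0.1428 = 24526.41602208 ILS
24526.41602208 ILS × 0.4195 = 10288.83152126256 NZD

10288.83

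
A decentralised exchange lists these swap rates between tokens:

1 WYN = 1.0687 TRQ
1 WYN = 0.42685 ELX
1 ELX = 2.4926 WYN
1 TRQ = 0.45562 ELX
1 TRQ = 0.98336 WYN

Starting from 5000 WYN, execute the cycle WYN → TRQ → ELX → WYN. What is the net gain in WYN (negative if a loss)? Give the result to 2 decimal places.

1068.50

5000 WYN × 1.0687 = 5343.5 TRQ
5343.5 TRQ × 0.45562 = 2434.60547 ELX
2434.60547 ELX × 2.4926 = 6068.497594522 WYN
Net change: 6068.497594522 − 5000 = 1068.497594522 WYN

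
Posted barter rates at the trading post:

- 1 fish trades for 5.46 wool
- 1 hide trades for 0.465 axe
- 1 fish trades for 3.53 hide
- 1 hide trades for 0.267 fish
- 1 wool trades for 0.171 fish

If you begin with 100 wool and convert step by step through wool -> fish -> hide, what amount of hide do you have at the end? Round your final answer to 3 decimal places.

100 wool × 0.171 = 17.1 fish
17.1 fish × 3.53 = 60.363 hide

60.363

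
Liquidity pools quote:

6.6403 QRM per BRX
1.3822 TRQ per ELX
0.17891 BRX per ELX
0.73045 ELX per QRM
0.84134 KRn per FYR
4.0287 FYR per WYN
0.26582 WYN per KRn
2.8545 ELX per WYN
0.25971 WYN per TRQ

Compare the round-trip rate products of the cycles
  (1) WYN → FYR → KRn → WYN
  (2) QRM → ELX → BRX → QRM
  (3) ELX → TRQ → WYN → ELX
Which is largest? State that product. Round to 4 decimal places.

1.0247

(1) 4.0287 × 0.84134 × 0.26582 = 0.90100
(2) 0.73045 × 0.17891 × 6.6403 = 0.86779
(3) 1.3822 × 0.25971 × 2.8545 = 1.02468
Highest is cycle (3) at 1.0247 (>1, arbitrage).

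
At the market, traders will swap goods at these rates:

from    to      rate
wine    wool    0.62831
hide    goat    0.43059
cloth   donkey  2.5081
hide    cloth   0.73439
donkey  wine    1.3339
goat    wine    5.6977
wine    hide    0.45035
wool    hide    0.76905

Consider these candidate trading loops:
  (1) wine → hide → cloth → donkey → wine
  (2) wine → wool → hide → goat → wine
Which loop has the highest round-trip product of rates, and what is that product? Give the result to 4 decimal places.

1.1855

(1) 0.45035 × 0.73439 × 2.5081 × 1.3339 = 1.10648
(2) 0.62831 × 0.76905 × 0.43059 × 5.6977 = 1.18547
Highest is cycle (2) at 1.1855 (>1, arbitrage).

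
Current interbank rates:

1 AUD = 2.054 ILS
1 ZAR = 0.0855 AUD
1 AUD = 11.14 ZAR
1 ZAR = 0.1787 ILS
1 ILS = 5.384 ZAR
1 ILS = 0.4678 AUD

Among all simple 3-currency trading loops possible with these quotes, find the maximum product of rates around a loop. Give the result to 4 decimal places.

0.9455

ILS→ZAR→AUD→ILS: 5.384 × 0.0855 × 2.054 = 0.94552
ILS→AUD→ZAR→ILS: 0.4678 × 11.14 × 0.1787 = 0.93126
Maximum is ILS→ZAR→AUD→ILS at 0.9455; no arbitrage — every cycle loses value.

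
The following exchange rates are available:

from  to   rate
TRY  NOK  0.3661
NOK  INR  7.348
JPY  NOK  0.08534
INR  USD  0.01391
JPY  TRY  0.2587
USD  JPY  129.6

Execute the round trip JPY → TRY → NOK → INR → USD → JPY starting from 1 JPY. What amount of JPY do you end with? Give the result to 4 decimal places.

1 JPY × 0.2587 = 0.2587 TRY
0.2587 TRY × 0.3661 = 0.09471007 NOK
0.09471007 NOK × 7.348 = 0.69592959436 INR
0.69592959436 INR × 0.01391 = 0.0096803806575476 USD
0.0096803806575476 USD × 129.6 = 1.25457733321816896 JPY

1.2546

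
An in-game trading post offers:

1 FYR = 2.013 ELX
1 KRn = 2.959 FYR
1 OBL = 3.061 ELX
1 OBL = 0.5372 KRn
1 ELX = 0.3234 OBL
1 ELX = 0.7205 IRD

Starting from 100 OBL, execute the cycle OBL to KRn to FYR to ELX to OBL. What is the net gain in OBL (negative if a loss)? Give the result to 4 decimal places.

3.4820

100 OBL × 0.5372 = 53.72 KRn
53.72 KRn × 2.959 = 158.95748 FYR
158.95748 FYR × 2.013 = 319.98140724 ELX
319.98140724 ELX × 0.3234 = 103.481987101416 OBL
Net change: 103.481987101416 − 100 = 3.481987101416 OBL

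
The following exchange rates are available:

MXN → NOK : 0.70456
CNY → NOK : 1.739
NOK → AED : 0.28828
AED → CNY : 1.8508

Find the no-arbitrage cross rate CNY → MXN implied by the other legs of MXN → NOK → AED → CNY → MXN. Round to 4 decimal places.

Known legs of the cycle: 0.70456 × 0.28828 × 1.8508 = 0.37591701852544
For no arbitrage the full-cycle product must be 1, so the missing rate is 1 / 0.37591701852544 ≈ 2.660162.

2.6602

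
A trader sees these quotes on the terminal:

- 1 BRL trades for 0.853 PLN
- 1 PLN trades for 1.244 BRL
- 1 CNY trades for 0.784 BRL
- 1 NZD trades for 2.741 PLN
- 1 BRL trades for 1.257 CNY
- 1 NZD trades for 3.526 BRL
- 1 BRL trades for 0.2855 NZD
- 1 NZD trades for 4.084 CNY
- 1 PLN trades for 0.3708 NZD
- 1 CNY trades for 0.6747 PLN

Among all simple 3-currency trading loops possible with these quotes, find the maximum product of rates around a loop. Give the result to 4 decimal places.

1.1152

BRL→PLN→NZD→BRL: 0.853 × 0.3708 × 3.526 = 1.11525
BRL→CNY→PLN→BRL: 1.257 × 0.6747 × 1.244 = 1.05503
CNY→PLN→NZD→CNY: 0.6747 × 0.3708 × 4.084 = 1.02173
BRL→NZD→PLN→BRL: 0.2855 × 2.741 × 1.244 = 0.97350
BRL→NZD→CNY→BRL: 0.2855 × 4.084 × 0.784 = 0.91413
Maximum is BRL→PLN→NZD→BRL at 1.1152; arbitrage exists.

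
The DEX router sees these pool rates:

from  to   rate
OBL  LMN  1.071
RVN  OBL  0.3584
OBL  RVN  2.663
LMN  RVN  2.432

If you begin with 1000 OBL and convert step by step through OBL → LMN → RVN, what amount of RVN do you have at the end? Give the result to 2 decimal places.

2604.67

1000 OBL × 1.071 = 1071 LMN
1071 LMN × 2.432 = 2604.672 RVN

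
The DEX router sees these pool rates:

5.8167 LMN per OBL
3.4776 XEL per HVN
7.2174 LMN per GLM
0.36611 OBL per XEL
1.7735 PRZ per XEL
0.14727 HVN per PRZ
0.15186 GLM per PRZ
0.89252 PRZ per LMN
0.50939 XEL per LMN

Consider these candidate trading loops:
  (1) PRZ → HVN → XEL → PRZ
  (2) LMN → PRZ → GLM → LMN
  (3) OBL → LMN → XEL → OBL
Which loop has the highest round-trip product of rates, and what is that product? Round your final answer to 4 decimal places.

(1) 0.14727 × 3.4776 × 1.7735 = 0.90829
(2) 0.89252 × 0.15186 × 7.2174 = 0.97823
(3) 5.8167 × 0.50939 × 0.36611 = 1.08477
Highest is cycle (3) at 1.0848 (>1, arbitrage).

1.0848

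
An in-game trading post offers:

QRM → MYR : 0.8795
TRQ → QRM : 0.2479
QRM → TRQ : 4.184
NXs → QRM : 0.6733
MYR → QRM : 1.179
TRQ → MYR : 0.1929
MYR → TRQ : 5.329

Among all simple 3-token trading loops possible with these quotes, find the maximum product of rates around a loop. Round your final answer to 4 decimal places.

1.1619

QRM→MYR→TRQ→QRM: 0.8795 × 5.329 × 0.2479 = 1.16187
QRM→TRQ→MYR→QRM: 4.184 × 0.1929 × 1.179 = 0.95156
Maximum is QRM→MYR→TRQ→QRM at 1.1619; arbitrage exists.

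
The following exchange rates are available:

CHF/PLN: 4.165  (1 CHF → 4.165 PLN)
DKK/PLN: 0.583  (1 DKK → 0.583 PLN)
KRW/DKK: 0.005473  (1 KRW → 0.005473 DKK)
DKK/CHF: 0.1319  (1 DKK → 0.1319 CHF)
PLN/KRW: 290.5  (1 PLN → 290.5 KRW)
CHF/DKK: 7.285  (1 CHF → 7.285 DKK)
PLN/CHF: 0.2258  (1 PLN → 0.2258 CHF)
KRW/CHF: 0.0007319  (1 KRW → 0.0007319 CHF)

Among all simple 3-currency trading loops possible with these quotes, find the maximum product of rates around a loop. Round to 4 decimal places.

CHF→DKK→PLN→CHF: 7.285 × 0.583 × 0.2258 = 0.95901
KRW→DKK→PLN→KRW: 0.005473 × 0.583 × 290.5 = 0.92692
CHF→PLN→KRW→CHF: 4.165 × 290.5 × 0.0007319 = 0.88555
Maximum is CHF→DKK→PLN→CHF at 0.9590; no arbitrage — every cycle loses value.

0.9590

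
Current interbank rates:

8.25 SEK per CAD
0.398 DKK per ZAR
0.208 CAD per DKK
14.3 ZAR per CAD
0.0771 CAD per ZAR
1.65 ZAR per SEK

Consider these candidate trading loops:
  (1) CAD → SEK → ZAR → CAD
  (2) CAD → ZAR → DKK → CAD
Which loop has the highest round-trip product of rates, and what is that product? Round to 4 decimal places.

(1) 8.25 × 1.65 × 0.0771 = 1.04952
(2) 14.3 × 0.398 × 0.208 = 1.18381
Highest is cycle (2) at 1.1838 (>1, arbitrage).

1.1838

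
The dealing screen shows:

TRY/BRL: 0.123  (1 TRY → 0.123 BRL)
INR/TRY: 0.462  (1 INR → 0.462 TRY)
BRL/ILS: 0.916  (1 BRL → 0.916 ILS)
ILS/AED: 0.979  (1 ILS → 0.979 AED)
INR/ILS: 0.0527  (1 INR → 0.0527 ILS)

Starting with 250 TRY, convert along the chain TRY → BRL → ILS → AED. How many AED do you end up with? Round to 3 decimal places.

250 TRY × 0.123 = 30.75 BRL
30.75 BRL × 0.916 = 28.167 ILS
28.167 ILS × 0.979 = 27.575493 AED

27.575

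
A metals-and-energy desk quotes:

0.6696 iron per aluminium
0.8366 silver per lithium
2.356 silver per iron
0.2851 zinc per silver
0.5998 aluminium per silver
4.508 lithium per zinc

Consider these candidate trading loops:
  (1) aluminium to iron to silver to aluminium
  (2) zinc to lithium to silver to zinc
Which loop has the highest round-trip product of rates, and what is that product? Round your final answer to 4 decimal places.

(1) 0.6696 × 2.356 × 0.5998 = 0.94623
(2) 4.508 × 0.8366 × 0.2851 = 1.07522
Highest is cycle (2) at 1.0752 (>1, arbitrage).

1.0752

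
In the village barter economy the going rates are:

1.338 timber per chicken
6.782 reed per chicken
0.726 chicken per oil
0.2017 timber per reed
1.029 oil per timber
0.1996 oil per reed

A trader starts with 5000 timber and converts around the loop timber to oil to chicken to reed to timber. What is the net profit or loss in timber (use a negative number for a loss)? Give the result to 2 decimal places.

5000 timber × 1.029 = 5145 oil
5145 oil × 0.726 = 3735.27 chicken
3735.27 chicken × 6.782 = 25332.60114 reed
25332.60114 reed × 0.2017 = 5109.585649938 timber
Net change: 5109.585649938 − 5000 = 109.585649938 timber

109.59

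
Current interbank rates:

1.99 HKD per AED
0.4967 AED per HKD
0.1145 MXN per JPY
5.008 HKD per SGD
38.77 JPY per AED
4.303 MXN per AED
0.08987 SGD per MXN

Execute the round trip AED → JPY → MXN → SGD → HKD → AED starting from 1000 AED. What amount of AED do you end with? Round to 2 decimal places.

992.37

1000 AED × 38.77 = 38770 JPY
38770 JPY × 0.1145 = 4439.165 MXN
4439.165 MXN × 0.08987 = 398.94775855 SGD
398.94775855 SGD × 5.008 = 1997.9303748184 HKD
1997.9303748184 HKD × 0.4967 = 992.37201717229928 AED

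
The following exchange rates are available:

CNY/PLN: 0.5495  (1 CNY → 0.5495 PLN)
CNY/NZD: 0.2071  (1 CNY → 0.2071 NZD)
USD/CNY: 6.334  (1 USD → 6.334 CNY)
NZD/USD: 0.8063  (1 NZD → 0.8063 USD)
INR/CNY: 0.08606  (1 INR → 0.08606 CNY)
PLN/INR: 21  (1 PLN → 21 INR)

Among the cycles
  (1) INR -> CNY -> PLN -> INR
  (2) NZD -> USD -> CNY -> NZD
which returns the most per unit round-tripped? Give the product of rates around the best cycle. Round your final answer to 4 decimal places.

1.0577

(1) 0.08606 × 0.5495 × 21 = 0.99309
(2) 0.8063 × 6.334 × 0.2071 = 1.05768
Highest is cycle (2) at 1.0577 (>1, arbitrage).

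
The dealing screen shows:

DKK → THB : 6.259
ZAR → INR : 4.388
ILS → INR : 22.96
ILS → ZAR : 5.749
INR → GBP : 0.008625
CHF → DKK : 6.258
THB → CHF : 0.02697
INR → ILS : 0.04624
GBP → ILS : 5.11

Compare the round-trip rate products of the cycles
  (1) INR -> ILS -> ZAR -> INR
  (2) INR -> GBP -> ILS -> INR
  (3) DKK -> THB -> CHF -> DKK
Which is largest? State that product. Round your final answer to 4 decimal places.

1.1665

(1) 0.04624 × 5.749 × 4.388 = 1.16648
(2) 0.008625 × 5.11 × 22.96 = 1.01193
(3) 6.259 × 0.02697 × 6.258 = 1.05638
Highest is cycle (1) at 1.1665 (>1, arbitrage).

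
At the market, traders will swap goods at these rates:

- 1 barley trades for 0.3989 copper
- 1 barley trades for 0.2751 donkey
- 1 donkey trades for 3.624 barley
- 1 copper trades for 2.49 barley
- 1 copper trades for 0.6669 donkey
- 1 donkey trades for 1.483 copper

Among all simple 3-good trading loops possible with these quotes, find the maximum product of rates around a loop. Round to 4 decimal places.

barley→donkey→copper→barley: 0.2751 × 1.483 × 2.49 = 1.01585
barley→copper→donkey→barley: 0.3989 × 0.6669 × 3.624 = 0.96408
Maximum is barley→donkey→copper→barley at 1.0159; arbitrage exists.

1.0159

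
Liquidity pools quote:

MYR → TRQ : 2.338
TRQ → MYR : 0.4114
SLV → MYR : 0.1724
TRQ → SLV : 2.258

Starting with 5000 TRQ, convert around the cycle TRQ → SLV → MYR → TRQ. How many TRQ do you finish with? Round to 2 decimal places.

5000 TRQ × 2.258 = 11290 SLV
11290 SLV × 0.1724 = 1946.396 MYR
1946.396 MYR × 2.338 = 4550.673848 TRQ

4550.67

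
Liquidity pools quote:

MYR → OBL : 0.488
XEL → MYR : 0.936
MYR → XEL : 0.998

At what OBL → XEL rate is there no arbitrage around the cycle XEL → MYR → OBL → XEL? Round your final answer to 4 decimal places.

Known legs of the cycle: 0.936 × 0.488 = 0.456768
For no arbitrage the full-cycle product must be 1, so the missing rate is 1 / 0.456768 ≈ 2.189295.

2.1893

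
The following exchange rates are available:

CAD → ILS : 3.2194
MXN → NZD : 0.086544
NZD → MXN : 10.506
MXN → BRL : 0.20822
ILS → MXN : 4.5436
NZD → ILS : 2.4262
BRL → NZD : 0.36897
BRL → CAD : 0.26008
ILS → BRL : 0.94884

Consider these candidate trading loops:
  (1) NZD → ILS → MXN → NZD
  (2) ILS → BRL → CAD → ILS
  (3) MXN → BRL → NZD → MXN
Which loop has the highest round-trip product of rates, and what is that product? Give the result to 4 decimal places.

0.9540

(1) 2.4262 × 4.5436 × 0.086544 = 0.95403
(2) 0.94884 × 0.26008 × 3.2194 = 0.79447
(3) 0.20822 × 0.36897 × 10.506 = 0.80714
Highest is cycle (1) at 0.9540 (≤1, no arbitrage).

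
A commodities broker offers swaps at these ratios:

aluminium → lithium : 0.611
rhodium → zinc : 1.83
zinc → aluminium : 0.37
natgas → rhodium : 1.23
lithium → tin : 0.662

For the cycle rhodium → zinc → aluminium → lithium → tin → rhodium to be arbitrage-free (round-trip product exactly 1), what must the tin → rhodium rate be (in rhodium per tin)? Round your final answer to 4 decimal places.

3.6513

Known legs of the cycle: 1.83 × 0.37 × 0.611 × 0.662 = 0.2738747622
For no arbitrage the full-cycle product must be 1, so the missing rate is 1 / 0.2738747622 ≈ 3.651304.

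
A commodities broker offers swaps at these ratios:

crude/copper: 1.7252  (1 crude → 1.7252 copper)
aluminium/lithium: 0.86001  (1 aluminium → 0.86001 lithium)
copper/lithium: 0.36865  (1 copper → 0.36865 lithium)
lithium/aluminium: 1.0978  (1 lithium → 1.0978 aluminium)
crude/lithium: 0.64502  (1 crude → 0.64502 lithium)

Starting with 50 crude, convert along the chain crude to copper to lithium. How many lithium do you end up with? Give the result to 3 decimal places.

50 crude × 1.7252 = 86.26 copper
86.26 copper × 0.36865 = 31.799749 lithium

31.800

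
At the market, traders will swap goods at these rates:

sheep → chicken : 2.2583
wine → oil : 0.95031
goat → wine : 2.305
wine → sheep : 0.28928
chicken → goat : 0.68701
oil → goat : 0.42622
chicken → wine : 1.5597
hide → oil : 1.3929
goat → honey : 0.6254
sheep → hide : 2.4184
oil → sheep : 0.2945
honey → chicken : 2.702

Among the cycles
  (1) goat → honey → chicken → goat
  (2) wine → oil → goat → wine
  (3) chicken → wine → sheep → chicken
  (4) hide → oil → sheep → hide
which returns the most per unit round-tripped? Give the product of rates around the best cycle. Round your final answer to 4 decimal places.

1.1609

(1) 0.6254 × 2.702 × 0.68701 = 1.16093
(2) 0.95031 × 0.42622 × 2.305 = 0.93362
(3) 1.5597 × 0.28928 × 2.2583 = 1.01892
(4) 1.3929 × 0.2945 × 2.4184 = 0.99205
Highest is cycle (1) at 1.1609 (>1, arbitrage).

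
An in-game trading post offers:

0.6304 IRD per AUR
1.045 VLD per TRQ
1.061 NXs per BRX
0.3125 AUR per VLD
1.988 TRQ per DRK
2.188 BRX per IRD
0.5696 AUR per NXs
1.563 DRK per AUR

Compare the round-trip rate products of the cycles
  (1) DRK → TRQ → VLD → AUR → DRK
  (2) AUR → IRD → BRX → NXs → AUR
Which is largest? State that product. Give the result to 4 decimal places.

(1) 1.988 × 1.045 × 0.3125 × 1.563 = 1.01471
(2) 0.6304 × 2.188 × 1.061 × 0.5696 = 0.83358
Highest is cycle (1) at 1.0147 (>1, arbitrage).

1.0147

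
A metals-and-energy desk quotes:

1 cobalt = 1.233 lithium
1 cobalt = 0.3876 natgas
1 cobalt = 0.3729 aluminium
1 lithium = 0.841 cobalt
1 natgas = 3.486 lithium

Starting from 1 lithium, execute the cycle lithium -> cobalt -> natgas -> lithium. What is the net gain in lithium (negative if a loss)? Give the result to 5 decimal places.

0.13634

1 lithium × 0.841 = 0.841 cobalt
0.841 cobalt × 0.3876 = 0.3259716 natgas
0.3259716 natgas × 3.486 = 1.1363369976 lithium
Net change: 1.1363369976 − 1 = 0.1363369976 lithium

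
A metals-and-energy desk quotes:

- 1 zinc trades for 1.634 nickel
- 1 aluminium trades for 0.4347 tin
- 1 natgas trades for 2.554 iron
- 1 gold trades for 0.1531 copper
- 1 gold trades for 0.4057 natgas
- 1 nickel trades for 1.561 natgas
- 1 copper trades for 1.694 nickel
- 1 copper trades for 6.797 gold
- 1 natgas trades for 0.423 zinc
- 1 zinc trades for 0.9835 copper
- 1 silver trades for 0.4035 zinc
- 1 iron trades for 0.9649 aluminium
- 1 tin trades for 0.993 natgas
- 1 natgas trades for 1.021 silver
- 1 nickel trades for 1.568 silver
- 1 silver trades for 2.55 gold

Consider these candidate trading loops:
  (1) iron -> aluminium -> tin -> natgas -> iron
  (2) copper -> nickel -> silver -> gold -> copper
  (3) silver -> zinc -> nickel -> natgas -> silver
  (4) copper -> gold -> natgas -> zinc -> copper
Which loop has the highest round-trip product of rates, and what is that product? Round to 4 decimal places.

(1) 0.9649 × 0.4347 × 0.993 × 2.554 = 1.06376
(2) 1.694 × 1.568 × 2.55 × 0.1531 = 1.03699
(3) 0.4035 × 1.634 × 1.561 × 1.021 = 1.05081
(4) 6.797 × 0.4057 × 0.423 × 0.9835 = 1.14719
Highest is cycle (4) at 1.1472 (>1, arbitrage).

1.1472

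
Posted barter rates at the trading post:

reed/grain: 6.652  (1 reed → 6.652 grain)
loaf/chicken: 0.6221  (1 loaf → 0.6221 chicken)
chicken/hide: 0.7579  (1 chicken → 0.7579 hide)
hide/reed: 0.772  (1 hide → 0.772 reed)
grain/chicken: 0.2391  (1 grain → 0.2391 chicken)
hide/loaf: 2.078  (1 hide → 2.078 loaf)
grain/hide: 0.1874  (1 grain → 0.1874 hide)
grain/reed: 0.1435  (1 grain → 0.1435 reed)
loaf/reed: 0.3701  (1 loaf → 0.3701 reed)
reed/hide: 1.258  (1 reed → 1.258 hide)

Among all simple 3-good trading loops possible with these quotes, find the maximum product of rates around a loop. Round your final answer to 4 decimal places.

0.9798

loaf→chicken→hide→loaf: 0.6221 × 0.7579 × 2.078 = 0.97976
loaf→reed→hide→loaf: 0.3701 × 1.258 × 2.078 = 0.96749
hide→reed→grain→hide: 0.772 × 6.652 × 0.1874 = 0.96236
Maximum is loaf→chicken→hide→loaf at 0.9798; no arbitrage — every cycle loses value.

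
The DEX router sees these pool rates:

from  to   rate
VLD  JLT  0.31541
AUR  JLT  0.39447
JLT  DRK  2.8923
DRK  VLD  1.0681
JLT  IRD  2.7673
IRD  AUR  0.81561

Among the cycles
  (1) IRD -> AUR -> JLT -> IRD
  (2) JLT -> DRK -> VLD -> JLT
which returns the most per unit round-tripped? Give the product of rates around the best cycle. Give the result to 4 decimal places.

(1) 0.81561 × 0.39447 × 2.7673 = 0.89033
(2) 2.8923 × 1.0681 × 0.31541 = 0.97439
Highest is cycle (2) at 0.9744 (≤1, no arbitrage).

0.9744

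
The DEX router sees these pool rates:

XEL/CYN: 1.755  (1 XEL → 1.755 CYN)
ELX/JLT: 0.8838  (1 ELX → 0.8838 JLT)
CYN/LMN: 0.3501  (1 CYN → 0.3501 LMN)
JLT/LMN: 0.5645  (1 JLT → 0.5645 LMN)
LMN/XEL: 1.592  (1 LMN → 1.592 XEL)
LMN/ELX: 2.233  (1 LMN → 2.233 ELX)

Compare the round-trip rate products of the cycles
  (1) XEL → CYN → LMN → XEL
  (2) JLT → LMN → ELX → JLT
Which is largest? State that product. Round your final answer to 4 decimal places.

(1) 1.755 × 0.3501 × 1.592 = 0.97817
(2) 0.5645 × 2.233 × 0.8838 = 1.11406
Highest is cycle (2) at 1.1141 (>1, arbitrage).

1.1141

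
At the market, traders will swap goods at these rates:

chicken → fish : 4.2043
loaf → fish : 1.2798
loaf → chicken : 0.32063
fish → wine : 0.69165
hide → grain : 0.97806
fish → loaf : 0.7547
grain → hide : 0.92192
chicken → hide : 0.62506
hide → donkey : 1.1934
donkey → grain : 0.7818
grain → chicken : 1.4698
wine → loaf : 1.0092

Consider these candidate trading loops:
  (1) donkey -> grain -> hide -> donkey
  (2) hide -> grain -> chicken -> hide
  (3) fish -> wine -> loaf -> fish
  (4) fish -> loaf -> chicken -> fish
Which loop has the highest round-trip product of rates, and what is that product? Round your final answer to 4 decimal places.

(1) 0.7818 × 0.92192 × 1.1934 = 0.86015
(2) 0.97806 × 1.4698 × 0.62506 = 0.89856
(3) 0.69165 × 1.0092 × 1.2798 = 0.89332
(4) 0.7547 × 0.32063 × 4.2043 = 1.01735
Highest is cycle (4) at 1.0174 (>1, arbitrage).

1.0174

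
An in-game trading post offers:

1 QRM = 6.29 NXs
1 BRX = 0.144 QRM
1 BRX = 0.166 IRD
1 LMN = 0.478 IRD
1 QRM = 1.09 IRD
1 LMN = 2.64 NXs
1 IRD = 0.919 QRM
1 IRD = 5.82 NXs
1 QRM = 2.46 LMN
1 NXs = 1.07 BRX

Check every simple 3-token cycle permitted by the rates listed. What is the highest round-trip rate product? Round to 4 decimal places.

1.0806

QRM→LMN→IRD→QRM: 2.46 × 0.478 × 0.919 = 1.08063
NXs→BRX→IRD→NXs: 1.07 × 0.166 × 5.82 = 1.03375
NXs→BRX→QRM→NXs: 1.07 × 0.144 × 6.29 = 0.96916
Maximum is QRM→LMN→IRD→QRM at 1.0806; arbitrage exists.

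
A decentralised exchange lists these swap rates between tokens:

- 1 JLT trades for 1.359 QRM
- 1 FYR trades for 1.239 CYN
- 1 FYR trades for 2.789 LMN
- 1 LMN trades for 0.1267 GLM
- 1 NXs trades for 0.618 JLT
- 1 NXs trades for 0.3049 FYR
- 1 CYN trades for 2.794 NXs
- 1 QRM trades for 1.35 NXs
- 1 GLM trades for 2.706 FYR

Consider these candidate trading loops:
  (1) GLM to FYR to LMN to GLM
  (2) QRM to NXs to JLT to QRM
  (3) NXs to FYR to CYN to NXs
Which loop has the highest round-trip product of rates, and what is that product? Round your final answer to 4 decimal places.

(1) 2.706 × 2.789 × 0.1267 = 0.95621
(2) 1.35 × 0.618 × 1.359 = 1.13381
(3) 0.3049 × 1.239 × 2.794 = 1.05549
Highest is cycle (2) at 1.1338 (>1, arbitrage).

1.1338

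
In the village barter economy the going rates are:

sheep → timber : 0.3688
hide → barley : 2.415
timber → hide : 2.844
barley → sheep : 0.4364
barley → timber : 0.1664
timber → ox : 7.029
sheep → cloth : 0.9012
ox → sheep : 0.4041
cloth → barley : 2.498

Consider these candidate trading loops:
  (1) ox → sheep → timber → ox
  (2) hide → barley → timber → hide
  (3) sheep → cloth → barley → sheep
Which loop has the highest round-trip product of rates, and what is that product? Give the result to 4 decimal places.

(1) 0.4041 × 0.3688 × 7.029 = 1.04755
(2) 2.415 × 0.1664 × 2.844 = 1.14288
(3) 0.9012 × 2.498 × 0.4364 = 0.98242
Highest is cycle (2) at 1.1429 (>1, arbitrage).

1.1429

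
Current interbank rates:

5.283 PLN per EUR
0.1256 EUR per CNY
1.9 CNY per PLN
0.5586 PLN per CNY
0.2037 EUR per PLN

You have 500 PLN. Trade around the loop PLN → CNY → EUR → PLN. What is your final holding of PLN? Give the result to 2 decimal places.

500 PLN × 1.9 = 950 CNY
950 CNY × 0.1256 = 119.32 EUR
119.32 EUR × 5.283 = 630.36756 PLN

630.37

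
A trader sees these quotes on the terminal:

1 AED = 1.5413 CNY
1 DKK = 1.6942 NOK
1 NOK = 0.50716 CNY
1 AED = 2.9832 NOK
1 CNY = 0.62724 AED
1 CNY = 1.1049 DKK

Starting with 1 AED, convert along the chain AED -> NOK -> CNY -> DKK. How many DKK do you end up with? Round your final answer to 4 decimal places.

1.6717

1 AED × 2.9832 = 2.9832 NOK
2.9832 NOK × 0.50716 = 1.512959712 CNY
1.512959712 CNY × 1.1049 = 1.6716691857888 DKK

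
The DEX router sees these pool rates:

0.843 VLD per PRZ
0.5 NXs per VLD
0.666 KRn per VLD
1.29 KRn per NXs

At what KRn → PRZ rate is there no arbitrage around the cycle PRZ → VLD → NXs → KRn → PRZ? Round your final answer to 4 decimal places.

Known legs of the cycle: 0.843 × 0.5 × 1.29 = 0.543735
For no arbitrage the full-cycle product must be 1, so the missing rate is 1 / 0.543735 ≈ 1.839131.

1.8391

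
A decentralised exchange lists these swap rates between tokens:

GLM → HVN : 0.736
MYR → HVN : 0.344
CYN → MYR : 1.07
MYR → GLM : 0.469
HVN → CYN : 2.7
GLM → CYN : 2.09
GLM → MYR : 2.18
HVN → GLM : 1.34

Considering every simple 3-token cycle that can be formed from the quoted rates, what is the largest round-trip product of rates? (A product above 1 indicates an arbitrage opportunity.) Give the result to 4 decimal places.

1.0488

MYR→GLM→CYN→MYR: 0.469 × 2.09 × 1.07 = 1.04882
MYR→HVN→GLM→MYR: 0.344 × 1.34 × 2.18 = 1.00489
MYR→HVN→CYN→MYR: 0.344 × 2.7 × 1.07 = 0.99382
Maximum is MYR→GLM→CYN→MYR at 1.0488; arbitrage exists.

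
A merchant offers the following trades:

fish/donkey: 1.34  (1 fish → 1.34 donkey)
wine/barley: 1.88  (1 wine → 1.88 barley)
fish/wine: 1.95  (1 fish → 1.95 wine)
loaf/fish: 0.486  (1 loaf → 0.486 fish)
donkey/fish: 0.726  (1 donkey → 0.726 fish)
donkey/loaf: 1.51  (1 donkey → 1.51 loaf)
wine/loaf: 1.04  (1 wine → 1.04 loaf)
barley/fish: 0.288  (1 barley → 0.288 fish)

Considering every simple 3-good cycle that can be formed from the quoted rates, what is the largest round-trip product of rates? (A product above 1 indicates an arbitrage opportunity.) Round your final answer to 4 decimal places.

wine→barley→fish→wine: 1.88 × 0.288 × 1.95 = 1.05581
wine→loaf→fish→wine: 1.04 × 0.486 × 1.95 = 0.98561
donkey→loaf→fish→donkey: 1.51 × 0.486 × 1.34 = 0.98337
Maximum is wine→barley→fish→wine at 1.0558; arbitrage exists.

1.0558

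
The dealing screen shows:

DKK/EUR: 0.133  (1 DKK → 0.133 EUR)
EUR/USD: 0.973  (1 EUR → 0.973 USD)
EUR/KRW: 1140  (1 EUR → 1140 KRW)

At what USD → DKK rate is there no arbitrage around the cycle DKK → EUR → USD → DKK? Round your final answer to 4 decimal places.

Known legs of the cycle: 0.133 × 0.973 = 0.129409
For no arbitrage the full-cycle product must be 1, so the missing rate is 1 / 0.129409 ≈ 7.727438.

7.7274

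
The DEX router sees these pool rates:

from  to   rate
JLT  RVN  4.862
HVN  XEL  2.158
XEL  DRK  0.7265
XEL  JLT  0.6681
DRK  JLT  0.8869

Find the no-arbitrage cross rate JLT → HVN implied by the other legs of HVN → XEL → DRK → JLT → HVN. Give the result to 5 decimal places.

0.71918

Known legs of the cycle: 2.158 × 0.7265 × 0.8869 = 1.3904702903
For no arbitrage the full-cycle product must be 1, so the missing rate is 1 / 1.3904702903 ≈ 0.7191811.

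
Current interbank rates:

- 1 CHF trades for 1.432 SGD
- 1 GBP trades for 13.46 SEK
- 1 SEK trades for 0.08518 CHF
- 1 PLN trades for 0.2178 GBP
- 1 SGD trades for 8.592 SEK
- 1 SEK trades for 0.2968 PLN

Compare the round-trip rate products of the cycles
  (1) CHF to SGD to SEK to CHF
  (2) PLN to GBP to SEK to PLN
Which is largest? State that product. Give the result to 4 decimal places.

1.0480

(1) 1.432 × 8.592 × 0.08518 = 1.04803
(2) 0.2178 × 13.46 × 0.2968 = 0.87010
Highest is cycle (1) at 1.0480 (>1, arbitrage).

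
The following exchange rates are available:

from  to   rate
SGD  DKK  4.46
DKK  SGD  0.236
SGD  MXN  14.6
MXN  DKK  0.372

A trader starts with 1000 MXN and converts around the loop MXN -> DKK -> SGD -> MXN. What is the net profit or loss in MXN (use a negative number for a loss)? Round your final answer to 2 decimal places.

1000 MXN × 0.372 = 372 DKK
372 DKK × 0.236 = 87.792 SGD
87.792 SGD × 14.6 = 1281.7632 MXN
Net change: 1281.7632 − 1000 = 281.7632 MXN

281.76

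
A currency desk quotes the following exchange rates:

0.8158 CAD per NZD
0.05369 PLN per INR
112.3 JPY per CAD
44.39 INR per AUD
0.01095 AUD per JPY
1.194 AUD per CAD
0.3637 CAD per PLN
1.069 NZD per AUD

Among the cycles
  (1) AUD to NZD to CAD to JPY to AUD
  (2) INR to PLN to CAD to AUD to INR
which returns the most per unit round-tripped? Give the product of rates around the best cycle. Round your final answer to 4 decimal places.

1.0724

(1) 1.069 × 0.8158 × 112.3 × 0.01095 = 1.07240
(2) 0.05369 × 0.3637 × 1.194 × 44.39 = 1.03497
Highest is cycle (1) at 1.0724 (>1, arbitrage).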